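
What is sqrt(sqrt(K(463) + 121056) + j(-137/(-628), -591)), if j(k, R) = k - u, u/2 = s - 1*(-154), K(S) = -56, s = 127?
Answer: sqrt(-55389443 + 10845560*sqrt(10))/314 ≈ 14.626*I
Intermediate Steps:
u = 562 (u = 2*(127 - 1*(-154)) = 2*(127 + 154) = 2*281 = 562)
j(k, R) = -562 + k (j(k, R) = k - 1*562 = k - 562 = -562 + k)
sqrt(sqrt(K(463) + 121056) + j(-137/(-628), -591)) = sqrt(sqrt(-56 + 121056) + (-562 - 137/(-628))) = sqrt(sqrt(121000) + (-562 - 137*(-1/628))) = sqrt(110*sqrt(10) + (-562 + 137/628)) = sqrt(110*sqrt(10) - 352799/628) = sqrt(-352799/628 + 110*sqrt(10))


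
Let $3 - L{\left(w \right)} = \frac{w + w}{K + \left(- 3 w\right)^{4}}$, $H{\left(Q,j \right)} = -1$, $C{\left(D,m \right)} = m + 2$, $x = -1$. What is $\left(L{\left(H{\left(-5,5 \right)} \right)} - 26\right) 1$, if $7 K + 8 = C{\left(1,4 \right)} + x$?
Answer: $- \frac{6479}{282} \approx -22.975$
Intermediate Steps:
$C{\left(D,m \right)} = 2 + m$
$K = - \frac{3}{7}$ ($K = - \frac{8}{7} + \frac{\left(2 + 4\right) - 1}{7} = - \frac{8}{7} + \frac{6 - 1}{7} = - \frac{8}{7} + \frac{1}{7} \cdot 5 = - \frac{8}{7} + \frac{5}{7} = - \frac{3}{7} \approx -0.42857$)
$L{\left(w \right)} = 3 - \frac{2 w}{- \frac{3}{7} + 81 w^{4}}$ ($L{\left(w \right)} = 3 - \frac{w + w}{- \frac{3}{7} + \left(- 3 w\right)^{4}} = 3 - \frac{2 w}{- \frac{3}{7} + 81 w^{4}}$)
$\left(L{\left(H{\left(-5,5 \right)} \right)} - 26\right) 1 = \left(\frac{-9 - -14 + 1701 \left(-1\right)^{4}}{3 \left(-1 + 189 \left(-1\right)^{4}\right)} - 26\right) 1 = \left(\frac{-9 + 14 + 1701 \cdot 1}{3 \left(-1 + 189 \cdot 1\right)} - 26\right) 1 = \left(\frac{-9 + 14 + 1701}{3 \left(-1 + 189\right)} - 26\right) 1 = \left(\frac{1}{3} \cdot \frac{1}{188} \cdot 1706 - 26\right) 1 = \left(\frac{853}{282} - 26\right) 1 = \left(- \frac{6479}{282}\right) 1 = - \frac{6479}{282}$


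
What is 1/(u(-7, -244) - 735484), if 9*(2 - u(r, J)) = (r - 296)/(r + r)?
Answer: -42/30890345 ≈ -1.3596e-6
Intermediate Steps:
u(r, J) = 2 - (-296 + r)/(18*r) (u(r, J) = 2 - (r - 296)/(9*(r + r)) = 2 - (-296 + r)/(9*(2*r)) = 2 - (-296 + r)*1/(2*r)/9 = 2 - (-296 + r)/(18*r))
1/(u(-7, -244) - 735484) = 1/((1/18)*(296 + 35*(-7))/(-7) - 735484) = 1/((1/18)*(-⅐)*(296 - 245) - 735484) = 1/((1/18)*(-⅐)*51 - 735484) = 1/(-17/42 - 735484) = 1/(-30890345/42) = -42/30890345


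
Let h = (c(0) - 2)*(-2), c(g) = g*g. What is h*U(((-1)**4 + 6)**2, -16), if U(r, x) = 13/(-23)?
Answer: -52/23 ≈ -2.2609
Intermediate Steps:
c(g) = g**2
U(r, x) = -13/23 (U(r, x) = 13*(-1/23) = -13/23)
h = 4 (h = (0**2 - 2)*(-2) = (0 - 2)*(-2) = -2*(-2) = 4)
h*U(((-1)**4 + 6)**2, -16) = 4*(-13/23) = -52/23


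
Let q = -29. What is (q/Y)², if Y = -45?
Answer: 841/2025 ≈ 0.41531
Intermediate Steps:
(q/Y)² = (-29/(-45))² = (-29*(-1/45))² = (29/45)² = 841/2025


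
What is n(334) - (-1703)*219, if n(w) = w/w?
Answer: 372958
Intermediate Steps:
n(w) = 1
n(334) - (-1703)*219 = 1 - (-1703)*219 = 1 - 1*(-372957) = 1 + 372957 = 372958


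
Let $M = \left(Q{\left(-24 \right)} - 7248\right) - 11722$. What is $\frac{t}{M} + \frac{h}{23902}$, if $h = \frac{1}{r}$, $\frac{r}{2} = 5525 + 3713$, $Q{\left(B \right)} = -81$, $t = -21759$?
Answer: $\frac{9609064945219}{8413175968952} \approx 1.1421$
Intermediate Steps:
$M = -19051$ ($M = \left(-81 - 7248\right) - 11722 = -7329 - 11722 = -19051$)
$r = 18476$ ($r = 2 \left(5525 + 3713\right) = 2 \cdot 9238 = 18476$)
$h = \frac{1}{18476} \approx 5.4124 \cdot 10^{-5}$
$\frac{t}{M} + \frac{h}{23902} = - \frac{21759}{-19051} + \frac{1}{18476 \cdot 23902} = \left(-21759\right) \left(- \frac{1}{19051}\right) + \frac{1}{18476} \cdot \frac{1}{23902} = \frac{21759}{19051} + \frac{1}{441613352} = \frac{9609064945219}{8413175968952}$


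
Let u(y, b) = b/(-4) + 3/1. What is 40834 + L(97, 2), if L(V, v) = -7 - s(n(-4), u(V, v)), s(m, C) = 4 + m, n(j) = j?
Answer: 40827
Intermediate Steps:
u(y, b) = 3 - b/4 (u(y, b) = b*(-¼) + 3*1 = -b/4 + 3 = 3 - b/4)
L(V, v) = -7 (L(V, v) = -7 - (4 - 4) = -7 - 1*0 = -7 + 0 = -7)
40834 + L(97, 2) = 40834 - 7 = 40827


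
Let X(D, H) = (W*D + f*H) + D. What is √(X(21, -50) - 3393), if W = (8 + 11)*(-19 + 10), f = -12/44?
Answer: I*√840873/11 ≈ 83.363*I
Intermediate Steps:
f = -3/11 (f = -12*1/44 = -3/11 ≈ -0.27273)
W = -171 (W = 19*(-9) = -171)
X(D, H) = -170*D - 3*H/11 (X(D, H) = (-171*D - 3*H/11) + D = -170*D - 3*H/11)
√(X(21, -50) - 3393) = √((-170*21 - 3/11*(-50)) - 3393) = √((-3570 + 150/11) - 3393) = √(-39120/11 - 3393) = √(-76443/11) = I*√840873/11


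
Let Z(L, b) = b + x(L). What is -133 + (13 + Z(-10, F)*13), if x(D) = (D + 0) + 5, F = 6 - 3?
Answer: -146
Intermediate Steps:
F = 3
x(D) = 5 + D (x(D) = D + 5 = 5 + D)
Z(L, b) = 5 + L + b (Z(L, b) = b + (5 + L) = 5 + L + b)
-133 + (13 + Z(-10, F)*13) = -133 + (13 + (5 - 10 + 3)*13) = -133 + (13 - 2*13) = -133 + (13 - 26) = -133 - 13 = -146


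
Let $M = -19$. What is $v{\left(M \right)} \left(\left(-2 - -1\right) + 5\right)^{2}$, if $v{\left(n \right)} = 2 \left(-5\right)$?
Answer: $-160$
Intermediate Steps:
$v{\left(n \right)} = -10$
$v{\left(M \right)} \left(\left(-2 - -1\right) + 5\right)^{2} = - 10 \left(\left(-2 - -1\right) + 5\right)^{2} = - 10 \left(\left(-2 + 1\right) + 5\right)^{2} = - 10 \left(-1 + 5\right)^{2} = - 10 \cdot 4^{2} = \left(-10\right) 16 = -160$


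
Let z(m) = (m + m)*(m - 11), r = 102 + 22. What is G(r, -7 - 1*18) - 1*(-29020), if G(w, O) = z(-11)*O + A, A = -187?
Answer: 16733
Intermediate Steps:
r = 124
z(m) = 2*m*(-11 + m) (z(m) = (2*m)*(-11 + m) = 2*m*(-11 + m))
G(w, O) = -187 + 484*O (G(w, O) = (2*(-11)*(-11 - 11))*O - 187 = (2*(-11)*(-22))*O - 187 = 484*O - 187 = -187 + 484*O)
G(r, -7 - 1*18) - 1*(-29020) = (-187 + 484*(-7 - 1*18)) - 1*(-29020) = (-187 + 484*(-7 - 18)) + 29020 = (-187 + 484*(-25)) + 29020 = (-187 - 12100) + 29020 = -12287 + 29020 = 16733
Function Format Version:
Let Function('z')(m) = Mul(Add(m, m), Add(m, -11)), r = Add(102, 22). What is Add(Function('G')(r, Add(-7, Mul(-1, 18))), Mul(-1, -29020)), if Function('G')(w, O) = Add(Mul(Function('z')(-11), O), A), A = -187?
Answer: 16733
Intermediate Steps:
r = 124
Function('z')(m) = Mul(2, m, Add(-11, m)) (Function('z')(m) = Mul(Mul(2, m), Add(-11, m)) = Mul(2, m, Add(-11, m)))
Function('G')(w, O) = Add(-187, Mul(484, O)) (Function('G')(w, O) = Add(Mul(Mul(2, -11, Add(-11, -11)), O), -187) = Add(Mul(Mul(2, -11, -22), O), -187) = Add(Mul(484, O), -187) = Add(-187, Mul(484, O)))
Add(Function('G')(r, Add(-7, Mul(-1, 18))), Mul(-1, -29020)) = Add(Add(-187, Mul(484, Add(-7, Mul(-1, 18)))), Mul(-1, -29020)) = Add(Add(-187, Mul(484, Add(-7, -18))), 29020) = Add(Add(-187, Mul(484, -25)), 29020) = Add(Add(-187, -12100), 29020) = Add(-12287, 29020) = 16733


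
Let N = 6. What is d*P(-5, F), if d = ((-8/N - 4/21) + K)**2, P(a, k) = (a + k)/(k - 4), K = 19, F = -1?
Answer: 269378/735 ≈ 366.50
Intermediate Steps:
P(a, k) = (a + k)/(-4 + k)
d = 134689/441 (d = ((-8/6 - 4/21) + 19)**2 = ((-8*1/6 - 4*1/21) + 19)**2 = ((-4/3 - 4/21) + 19)**2 = (-32/21 + 19)**2 = (367/21)**2 = 134689/441 ≈ 305.42)
d*P(-5, F) = 134689*((-5 - 1)/(-4 - 1))/441 = 134689*(-6/(-5))/441 = 134689*(-1/5*(-6))/441 = (134689/441)*(6/5) = 269378/735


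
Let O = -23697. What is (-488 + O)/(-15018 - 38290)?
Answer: 24185/53308 ≈ 0.45368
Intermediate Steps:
(-488 + O)/(-15018 - 38290) = (-488 - 23697)/(-15018 - 38290) = -24185/(-53308) = -24185*(-1/53308) = 24185/53308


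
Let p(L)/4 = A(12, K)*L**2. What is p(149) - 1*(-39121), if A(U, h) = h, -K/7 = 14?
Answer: -8663671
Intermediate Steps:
K = -98 (K = -7*14 = -98)
p(L) = -392*L**2 (p(L) = 4*(-98*L**2) = -392*L**2)
p(149) - 1*(-39121) = -392*149**2 - 1*(-39121) = -392*22201 + 39121 = -8702792 + 39121 = -8663671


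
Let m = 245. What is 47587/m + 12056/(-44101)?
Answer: 2095680567/10804745 ≈ 193.96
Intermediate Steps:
47587/m + 12056/(-44101) = 47587/245 + 12056/(-44101) = 47587*(1/245) + 12056*(-1/44101) = 47587/245 - 12056/44101 = 2095680567/10804745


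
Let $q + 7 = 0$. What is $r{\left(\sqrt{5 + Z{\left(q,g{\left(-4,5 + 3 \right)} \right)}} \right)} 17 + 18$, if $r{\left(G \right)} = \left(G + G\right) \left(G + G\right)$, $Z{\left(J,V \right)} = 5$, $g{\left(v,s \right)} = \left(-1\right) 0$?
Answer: $698$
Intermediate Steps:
$q = -7$ ($q = -7 + 0 = -7$)
$g{\left(v,s \right)} = 0$
$r{\left(G \right)} = 4 G^{2}$ ($r{\left(G \right)} = 2 G 2 G = 4 G^{2}$)
$r{\left(\sqrt{5 + Z{\left(q,g{\left(-4,5 + 3 \right)} \right)}} \right)} 17 + 18 = 4 \left(\sqrt{5 + 5}\right)^{2} \cdot 17 + 18 = 4 \left(\sqrt{10}\right)^{2} \cdot 17 + 18 = 4 \cdot 10 \cdot 17 + 18 = 40 \cdot 17 + 18 = 680 + 18 = 698$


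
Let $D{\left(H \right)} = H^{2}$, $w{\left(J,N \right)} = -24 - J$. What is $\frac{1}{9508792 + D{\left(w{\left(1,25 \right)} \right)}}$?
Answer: $\frac{1}{9509417} \approx 1.0516 \cdot 10^{-7}$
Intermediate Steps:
$\frac{1}{9508792 + D{\left(w{\left(1,25 \right)} \right)}} = \frac{1}{9508792 + \left(-24 - 1\right)^{2}} = \frac{1}{9508792 + \left(-25\right)^{2}} = \frac{1}{9508792 + 625} = \frac{1}{9509417}$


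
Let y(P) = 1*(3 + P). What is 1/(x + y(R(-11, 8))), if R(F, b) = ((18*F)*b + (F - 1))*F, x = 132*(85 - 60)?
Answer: 1/20859 ≈ 4.7941e-5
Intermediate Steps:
x = 3300 (x = 132*25 = 3300)
R(F, b) = F*(-1 + F + 18*F*b) (R(F, b) = (18*F*b + (-1 + F))*F = (-1 + F + 18*F*b)*F = F*(-1 + F + 18*F*b))
y(P) = 3 + P
1/(x + y(R(-11, 8))) = 1/(3300 + (3 - 11*(-1 - 11 + 18*(-11)*8))) = 1/(3300 + (3 - 11*(-1 - 11 - 1584))) = 1/(3300 + (3 - 11*(-1596))) = 1/(3300 + (3 + 17556)) = 1/(3300 + 17559) = 1/20859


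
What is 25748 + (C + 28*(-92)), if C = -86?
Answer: 23086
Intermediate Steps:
25748 + (C + 28*(-92)) = 25748 + (-86 + 28*(-92)) = 25748 + (-86 - 2576) = 25748 - 2662 = 23086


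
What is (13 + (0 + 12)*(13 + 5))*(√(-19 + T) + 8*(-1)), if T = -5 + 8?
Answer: -1832 + 916*I ≈ -1832.0 + 916.0*I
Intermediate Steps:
T = 3
(13 + (0 + 12)*(13 + 5))*(√(-19 + T) + 8*(-1)) = (13 + (0 + 12)*(13 + 5))*(√(-19 + 3) + 8*(-1)) = (13 + 12*18)*(√(-16) - 8) = (13 + 216)*(4*I - 8) = 229*(-8 + 4*I) = -1832 + 916*I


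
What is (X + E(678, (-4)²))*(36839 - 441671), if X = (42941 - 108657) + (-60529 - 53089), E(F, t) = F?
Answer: 72325665792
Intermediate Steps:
X = -179334 (X = -65716 - 113618 = -179334)
(X + E(678, (-4)²))*(36839 - 441671) = (-179334 + 678)*(36839 - 441671) = -178656*(-404832) = 72325665792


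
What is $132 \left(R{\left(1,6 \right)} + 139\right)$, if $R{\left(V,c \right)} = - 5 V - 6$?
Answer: $16896$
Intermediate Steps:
$R{\left(V,c \right)} = -6 - 5 V$
$132 \left(R{\left(1,6 \right)} + 139\right) = 132 \left(\left(-6 - 5\right) + 139\right) = 132 \left(-11 + 139\right) = 132 \cdot 128 = 16896$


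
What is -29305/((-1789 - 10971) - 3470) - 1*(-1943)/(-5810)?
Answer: 6936358/4714815 ≈ 1.4712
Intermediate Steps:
-29305/((-1789 - 10971) - 3470) - 1*(-1943)/(-5810) = -29305/(-12760 - 3470) + 1943*(-1/5810) = -29305/(-16230) - 1943/5810 = -29305*(-1/16230) - 1943/5810 = 5861/3246 - 1943/5810 = 6936358/4714815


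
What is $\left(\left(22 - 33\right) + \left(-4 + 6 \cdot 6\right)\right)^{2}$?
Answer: $441$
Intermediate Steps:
$\left(\left(22 - 33\right) + \left(-4 + 6 \cdot 6\right)\right)^{2} = \left(\left(22 - 33\right) + \left(-4 + 36\right)\right)^{2} = \left(-11 + 32\right)^{2} = 21^{2} = 441$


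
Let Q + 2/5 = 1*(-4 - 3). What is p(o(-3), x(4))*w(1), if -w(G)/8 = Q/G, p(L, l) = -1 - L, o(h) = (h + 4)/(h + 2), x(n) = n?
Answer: 0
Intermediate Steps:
o(h) = (4 + h)/(2 + h)
Q = -37/5 (Q = -2/5 + 1*(-4 - 3) = -2/5 + 1*(-7) = -2/5 - 7 = -37/5 ≈ -7.4000)
w(G) = 296/(5*G) (w(G) = -(-296)/(5*G) = 296/(5*G))
p(o(-3), x(4))*w(1) = (-1 - (4 - 3)/(2 - 3))*((296/5)/1) = (-1 - 1/(-1))*((296/5)*1) = (-1 - (-1))*(296/5) = (-1 - 1*(-1))*(296/5) = (-1 + 1)*(296/5) = 0*(296/5) = 0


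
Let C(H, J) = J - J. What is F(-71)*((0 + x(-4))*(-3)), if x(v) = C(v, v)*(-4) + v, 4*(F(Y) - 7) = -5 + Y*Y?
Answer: 15192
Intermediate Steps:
C(H, J) = 0
F(Y) = 23/4 + Y**2/4 (F(Y) = 7 + (-5 + Y*Y)/4 = 7 + (-5 + Y**2)/4 = 7 + (-5/4 + Y**2/4) = 23/4 + Y**2/4)
x(v) = v (x(v) = 0*(-4) + v = 0 + v = v)
F(-71)*((0 + x(-4))*(-3)) = (23/4 + (1/4)*(-71)**2)*((0 - 4)*(-3)) = (23/4 + (1/4)*5041)*(-4*(-3)) = (23/4 + 5041/4)*12 = 1266*12 = 15192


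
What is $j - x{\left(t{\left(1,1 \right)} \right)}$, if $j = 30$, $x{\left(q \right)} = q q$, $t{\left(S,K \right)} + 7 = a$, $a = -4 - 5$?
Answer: $-226$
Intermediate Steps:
$a = -9$ ($a = -4 - 5 = -9$)
$t{\left(S,K \right)} = -16$ ($t{\left(S,K \right)} = -7 - 9 = -16$)
$x{\left(q \right)} = q^{2}$
$j - x{\left(t{\left(1,1 \right)} \right)} = 30 - \left(-16\right)^{2} = 30 - 256 = -226$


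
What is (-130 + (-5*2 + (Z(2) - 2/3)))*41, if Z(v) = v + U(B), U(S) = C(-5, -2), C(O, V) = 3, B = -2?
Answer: -16687/3 ≈ -5562.3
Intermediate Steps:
U(S) = 3
Z(v) = 3 + v (Z(v) = v + 3 = 3 + v)
(-130 + (-5*2 + (Z(2) - 2/3)))*41 = (-130 + (-5*2 + ((3 + 2) - 2/3)))*41 = (-130 + (-10 + (5 - 2*1/3)))*41 = (-130 + (-10 + (5 - 2/3)))*41 = (-130 + (-10 + 13/3))*41 = (-130 - 17/3)*41 = -407/3*41 = -16687/3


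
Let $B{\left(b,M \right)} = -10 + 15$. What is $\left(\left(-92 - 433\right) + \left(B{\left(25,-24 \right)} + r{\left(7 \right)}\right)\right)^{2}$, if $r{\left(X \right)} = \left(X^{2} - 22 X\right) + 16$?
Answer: $370881$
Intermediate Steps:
$B{\left(b,M \right)} = 5$
$r{\left(X \right)} = 16 + X^{2} - 22 X$
$\left(\left(-92 - 433\right) + \left(B{\left(25,-24 \right)} + r{\left(7 \right)}\right)\right)^{2} = \left(\left(-92 - 433\right) + \left(5 + \left(16 + 7^{2} - 154\right)\right)\right)^{2} = \left(\left(-92 - 433\right) + \left(5 + \left(16 + 49 - 154\right)\right)\right)^{2} = \left(-525 + \left(5 - 89\right)\right)^{2} = \left(-525 - 84\right)^{2} = \left(-609\right)^{2} = 370881$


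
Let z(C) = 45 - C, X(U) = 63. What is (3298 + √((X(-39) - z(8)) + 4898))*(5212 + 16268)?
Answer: 70841040 + 42960*√1231 ≈ 7.2348e+7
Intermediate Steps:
(3298 + √((X(-39) - z(8)) + 4898))*(5212 + 16268) = (3298 + √((63 - (45 - 1*8)) + 4898))*(5212 + 16268) = (3298 + √((63 - (45 - 8)) + 4898))*21480 = (3298 + √((63 - 1*37) + 4898))*21480 = (3298 + √((63 - 37) + 4898))*21480 = (3298 + √(26 + 4898))*21480 = (3298 + √4924)*21480 = (3298 + 2*√1231)*21480 = 70841040 + 42960*√1231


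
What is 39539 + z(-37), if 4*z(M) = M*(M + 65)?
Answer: 39280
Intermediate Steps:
z(M) = M*(65 + M)/4 (z(M) = (M*(M + 65))/4 = (M*(65 + M))/4 = M*(65 + M)/4)
39539 + z(-37) = 39539 + (1/4)*(-37)*(65 - 37) = 39539 + (1/4)*(-37)*28 = 39539 - 259 = 39280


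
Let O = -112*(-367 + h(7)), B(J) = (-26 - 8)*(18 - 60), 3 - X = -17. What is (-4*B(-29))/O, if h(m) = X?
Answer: -51/347 ≈ -0.14697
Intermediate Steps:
X = 20 (X = 3 - 1*(-17) = 3 + 17 = 20)
h(m) = 20
B(J) = 1428 (B(J) = -34*(-42) = 1428)
O = 38864 (O = -112*(-367 + 20) = -112*(-347) = 38864)
(-4*B(-29))/O = -4*1428/38864 = -5712*1/38864 = -51/347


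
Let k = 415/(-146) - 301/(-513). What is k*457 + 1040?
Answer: 684227/74898 ≈ 9.1355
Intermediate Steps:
k = -168949/74898 (k = 415*(-1/146) - 301*(-1/513) = -415/146 + 301/513 = -168949/74898 ≈ -2.2557)
k*457 + 1040 = -168949/74898*457 + 1040 = -77209693/74898 + 1040 = 684227/74898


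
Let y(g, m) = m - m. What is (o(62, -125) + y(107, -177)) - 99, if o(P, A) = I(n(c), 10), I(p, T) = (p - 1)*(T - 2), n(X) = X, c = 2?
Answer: -91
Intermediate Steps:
I(p, T) = (-1 + p)*(-2 + T)
y(g, m) = 0
o(P, A) = 8 (o(P, A) = 2 - 1*10 - 2*2 + 10*2 = 2 - 10 - 4 + 20 = 8)
(o(62, -125) + y(107, -177)) - 99 = (8 + 0) - 99 = 8 - 99 = -91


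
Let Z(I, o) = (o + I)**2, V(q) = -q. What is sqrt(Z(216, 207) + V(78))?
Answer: sqrt(178851) ≈ 422.91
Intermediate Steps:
Z(I, o) = (I + o)**2
sqrt(Z(216, 207) + V(78)) = sqrt((216 + 207)**2 - 1*78) = sqrt(423**2 - 78) = sqrt(178929 - 78) = sqrt(178851)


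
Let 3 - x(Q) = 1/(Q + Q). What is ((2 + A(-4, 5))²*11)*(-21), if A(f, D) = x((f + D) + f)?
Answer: -73997/12 ≈ -6166.4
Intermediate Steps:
x(Q) = 3 - 1/(2*Q) (x(Q) = 3 - 1/(Q + Q) = 3 - 1/(2*Q))
A(f, D) = 3 - 1/(2*(D + 2*f)) (A(f, D) = 3 - 1/(2*((f + D) + f)) = 3 - 1/(2*((D + f) + f)) = 3 - 1/(2*(D + 2*f)))
((2 + A(-4, 5))²*11)*(-21) = ((2 + (-1 + 6*5 + 12*(-4))/(2*(5 + 2*(-4))))²*11)*(-21) = ((2 + (-1 + 30 - 48)/(2*(5 - 8)))²*11)*(-21) = ((2 + (½)*(-19)/(-3))²*11)*(-21) = ((2 + (½)*(-⅓)*(-19))²*11)*(-21) = ((2 + 19/6)²*11)*(-21) = ((31/6)²*11)*(-21) = ((961/36)*11)*(-21) = (10571/36)*(-21) = -73997/12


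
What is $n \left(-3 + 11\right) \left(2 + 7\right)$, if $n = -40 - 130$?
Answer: $-12240$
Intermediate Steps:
$n = -170$
$n \left(-3 + 11\right) \left(2 + 7\right) = - 170 \left(-3 + 11\right) \left(2 + 7\right) = - 170 \cdot 8 \cdot 9 = \left(-170\right) 72 = -12240$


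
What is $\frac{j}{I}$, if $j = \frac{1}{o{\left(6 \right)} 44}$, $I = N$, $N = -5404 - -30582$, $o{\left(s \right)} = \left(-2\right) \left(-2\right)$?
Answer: $\frac{1}{4431328} \approx 2.2567 \cdot 10^{-7}$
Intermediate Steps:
$o{\left(s \right)} = 4$
$N = 25178$ ($N = -5404 + 30582 = 25178$)
$I = 25178$
$j = \frac{1}{176}$ ($j = \frac{1}{4 \cdot 44} = \frac{1}{176} \approx 0.0056818$)
$\frac{j}{I} = \frac{1}{176 \cdot 25178} = \frac{1}{176} \cdot \frac{1}{25178} = \frac{1}{4431328}$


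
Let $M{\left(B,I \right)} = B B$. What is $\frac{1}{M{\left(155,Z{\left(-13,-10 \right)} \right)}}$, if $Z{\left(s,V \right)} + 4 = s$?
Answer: $\frac{1}{24025} \approx 4.1623 \cdot 10^{-5}$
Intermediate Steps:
$Z{\left(s,V \right)} = -4 + s$
$M{\left(B,I \right)} = B^{2}$
$\frac{1}{M{\left(155,Z{\left(-13,-10 \right)} \right)}} = \frac{1}{155^{2}} = \frac{1}{24025}$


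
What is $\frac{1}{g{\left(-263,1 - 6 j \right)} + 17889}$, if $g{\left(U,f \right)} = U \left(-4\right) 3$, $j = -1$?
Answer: $\frac{1}{21045} \approx 4.7517 \cdot 10^{-5}$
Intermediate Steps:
$g{\left(U,f \right)} = - 12 U$ ($g{\left(U,f \right)} = - 4 U 3 = - 12 U$)
$\frac{1}{g{\left(-263,1 - 6 j \right)} + 17889} = \frac{1}{\left(-12\right) \left(-263\right) + 17889} = \frac{1}{3156 + 17889} = \frac{1}{21045}$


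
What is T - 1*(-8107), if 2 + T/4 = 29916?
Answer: 127763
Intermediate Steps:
T = 119656 (T = -8 + 4*29916 = -8 + 119664 = 119656)
T - 1*(-8107) = 119656 - 1*(-8107) = 119656 + 8107 = 127763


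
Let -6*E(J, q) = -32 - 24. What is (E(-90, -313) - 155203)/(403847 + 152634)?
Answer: -465581/1669443 ≈ -0.27888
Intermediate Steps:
E(J, q) = 28/3 (E(J, q) = -(-32 - 24)/6 = -1/6*(-56) = 28/3)
(E(-90, -313) - 155203)/(403847 + 152634) = (28/3 - 155203)/(403847 + 152634) = -465581/3/556481 = -465581/3*1/556481 = -465581/1669443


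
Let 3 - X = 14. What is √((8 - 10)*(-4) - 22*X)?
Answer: 5*√10 ≈ 15.811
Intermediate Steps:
X = -11 (X = 3 - 1*14 = 3 - 14 = -11)
√((8 - 10)*(-4) - 22*X) = √((8 - 10)*(-4) - 22*(-11)) = √(-2*(-4) + 242) = √(8 + 242) = √250 = 5*√10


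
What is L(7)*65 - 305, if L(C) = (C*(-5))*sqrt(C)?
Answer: -305 - 2275*sqrt(7) ≈ -6324.1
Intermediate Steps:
L(C) = -5*C**(3/2) (L(C) = (-5*C)*sqrt(C) = -5*C**(3/2))
L(7)*65 - 305 = -35*sqrt(7)*65 - 305 = -2275*sqrt(7) - 305 = -305 - 2275*sqrt(7)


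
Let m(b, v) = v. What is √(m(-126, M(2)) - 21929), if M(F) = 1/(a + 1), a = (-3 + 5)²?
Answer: 2*I*√137055/5 ≈ 148.08*I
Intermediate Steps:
a = 4 (a = 2² = 4)
M(F) = ⅕ (M(F) = 1/(4 + 1) = 1/5 = ⅕)
√(m(-126, M(2)) - 21929) = √(⅕ - 21929) = √(-109644/5) = 2*I*√137055/5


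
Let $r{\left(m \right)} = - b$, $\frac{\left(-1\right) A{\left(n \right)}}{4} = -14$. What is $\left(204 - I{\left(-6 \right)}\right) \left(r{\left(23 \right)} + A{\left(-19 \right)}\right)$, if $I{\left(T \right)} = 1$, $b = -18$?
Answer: $15022$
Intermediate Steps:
$A{\left(n \right)} = 56$ ($A{\left(n \right)} = \left(-4\right) \left(-14\right) = 56$)
$r{\left(m \right)} = 18$ ($r{\left(m \right)} = \left(-1\right) \left(-18\right) = 18$)
$\left(204 - I{\left(-6 \right)}\right) \left(r{\left(23 \right)} + A{\left(-19 \right)}\right) = \left(204 - 1\right) \left(18 + 56\right) = \left(204 - 1\right) 74 = 203 \cdot 74 = 15022$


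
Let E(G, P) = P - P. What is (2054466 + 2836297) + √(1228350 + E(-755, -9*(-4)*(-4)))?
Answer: 4890763 + 5*√49134 ≈ 4.8919e+6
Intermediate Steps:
E(G, P) = 0
(2054466 + 2836297) + √(1228350 + E(-755, -9*(-4)*(-4))) = (2054466 + 2836297) + √(1228350 + 0) = 4890763 + √1228350 = 4890763 + 5*√49134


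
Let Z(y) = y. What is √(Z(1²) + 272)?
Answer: √273 ≈ 16.523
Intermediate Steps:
√(Z(1²) + 272) = √(1² + 272) = √(1 + 272) = √273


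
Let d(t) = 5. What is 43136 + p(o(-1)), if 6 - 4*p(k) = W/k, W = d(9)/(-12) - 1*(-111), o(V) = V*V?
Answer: 2069273/48 ≈ 43110.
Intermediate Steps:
o(V) = V**2
W = 1327/12 (W = 5/(-12) - 1*(-111) = 5*(-1/12) + 111 = -5/12 + 111 = 1327/12 ≈ 110.58)
p(k) = 3/2 - 1327/(48*k)
43136 + p(o(-1)) = 43136 + (-1327 + 72*(-1)**2)/(48*((-1)**2)) = 43136 + (1/48)*(-1327 + 72*1)/1 = 43136 + (1/48)*1*(-1327 + 72) = 43136 + (1/48)*1*(-1255) = 43136 - 1255/48 = 2069273/48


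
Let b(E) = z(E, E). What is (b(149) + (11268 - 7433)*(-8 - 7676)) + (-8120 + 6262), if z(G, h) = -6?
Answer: -29470004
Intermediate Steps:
b(E) = -6
(b(149) + (11268 - 7433)*(-8 - 7676)) + (-8120 + 6262) = (-6 + (11268 - 7433)*(-8 - 7676)) + (-8120 + 6262) = (-6 + 3835*(-7684)) - 1858 = (-6 - 29468140) - 1858 = -29468146 - 1858 = -29470004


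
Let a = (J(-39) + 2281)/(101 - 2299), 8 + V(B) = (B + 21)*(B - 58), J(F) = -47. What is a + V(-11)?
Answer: -768219/1099 ≈ -699.02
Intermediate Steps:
V(B) = -8 + (-58 + B)*(21 + B) (V(B) = -8 + (B + 21)*(B - 58) = -8 + (21 + B)*(-58 + B) = -8 + (-58 + B)*(21 + B))
a = -1117/1099 (a = (-47 + 2281)/(101 - 2299) = 2234/(-2198) = 2234*(-1/2198) = -1117/1099 ≈ -1.0164)
a + V(-11) = -1117/1099 + (-1226 + (-11)² - 37*(-11)) = -1117/1099 + (-1226 + 121 + 407) = -1117/1099 - 698 = -768219/1099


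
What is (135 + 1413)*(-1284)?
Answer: -1987632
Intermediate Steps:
(135 + 1413)*(-1284) = 1548*(-1284) = -1987632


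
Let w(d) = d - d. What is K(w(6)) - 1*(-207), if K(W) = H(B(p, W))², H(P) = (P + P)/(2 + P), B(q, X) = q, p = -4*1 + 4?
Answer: 207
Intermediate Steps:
w(d) = 0
p = 0 (p = -4 + 4 = 0)
H(P) = 2*P/(2 + P) (H(P) = (2*P)/(2 + P) = 2*P/(2 + P))
K(W) = 0 (K(W) = (2*0/(2 + 0))² = (2*0/2)² = (2*0*(½))² = 0² = 0)
K(w(6)) - 1*(-207) = 0 - 1*(-207) = 0 + 207 = 207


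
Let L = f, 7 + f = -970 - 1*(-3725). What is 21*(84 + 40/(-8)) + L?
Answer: 4407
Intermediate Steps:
f = 2748 (f = -7 + (-970 - 1*(-3725)) = -7 + (-970 + 3725) = -7 + 2755 = 2748)
L = 2748
21*(84 + 40/(-8)) + L = 21*(84 + 40/(-8)) + 2748 = 21*(84 + 40*(-1/8)) + 2748 = 21*(84 - 5) + 2748 = 21*79 + 2748 = 1659 + 2748 = 4407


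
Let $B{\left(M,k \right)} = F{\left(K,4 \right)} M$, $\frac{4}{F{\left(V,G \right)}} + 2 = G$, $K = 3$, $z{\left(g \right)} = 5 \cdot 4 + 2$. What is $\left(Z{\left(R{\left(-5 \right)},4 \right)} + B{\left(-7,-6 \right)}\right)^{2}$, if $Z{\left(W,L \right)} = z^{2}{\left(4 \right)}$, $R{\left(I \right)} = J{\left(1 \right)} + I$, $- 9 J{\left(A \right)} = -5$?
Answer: $220900$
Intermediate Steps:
$J{\left(A \right)} = \frac{5}{9}$ ($J{\left(A \right)} = \left(- \frac{1}{9}\right) \left(-5\right) = \frac{5}{9}$)
$z{\left(g \right)} = 22$ ($z{\left(g \right)} = 20 + 2 = 22$)
$F{\left(V,G \right)} = \frac{4}{-2 + G}$
$R{\left(I \right)} = \frac{5}{9} + I$
$B{\left(M,k \right)} = 2 M$ ($B{\left(M,k \right)} = \frac{4}{-2 + 4} M = \frac{4}{2} M = 4 \cdot \frac{1}{2} M = 2 M$)
$Z{\left(W,L \right)} = 484$ ($Z{\left(W,L \right)} = 22^{2} = 484$)
$\left(Z{\left(R{\left(-5 \right)},4 \right)} + B{\left(-7,-6 \right)}\right)^{2} = \left(484 + 2 \left(-7\right)\right)^{2} = \left(484 - 14\right)^{2} = 470^{2} = 220900$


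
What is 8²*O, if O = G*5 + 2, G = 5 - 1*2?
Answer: 1088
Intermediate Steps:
G = 3 (G = 5 - 2 = 3)
O = 17 (O = 3*5 + 2 = 15 + 2 = 17)
8²*O = 8²*17 = 64*17 = 1088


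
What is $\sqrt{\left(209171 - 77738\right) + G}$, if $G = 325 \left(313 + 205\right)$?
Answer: $\sqrt{299783} \approx 547.52$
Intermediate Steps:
$G = 168350$ ($G = 325 \cdot 518 = 168350$)
$\sqrt{\left(209171 - 77738\right) + G} = \sqrt{\left(209171 - 77738\right) + 168350} = \sqrt{131433 + 168350} = \sqrt{299783}$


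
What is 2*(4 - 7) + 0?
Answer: -6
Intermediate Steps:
2*(4 - 7) + 0 = 2*(-3) + 0 = -6 + 0 = -6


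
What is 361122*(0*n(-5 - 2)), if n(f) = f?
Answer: 0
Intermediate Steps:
361122*(0*n(-5 - 2)) = 361122*(0*(-5 - 2)) = 361122*(0*(-7)) = 361122*0 = 0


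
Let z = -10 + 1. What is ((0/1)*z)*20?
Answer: 0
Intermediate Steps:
z = -9
((0/1)*z)*20 = ((0/1)*(-9))*20 = ((0*1)*(-9))*20 = (0*(-9))*20 = 0*20 = 0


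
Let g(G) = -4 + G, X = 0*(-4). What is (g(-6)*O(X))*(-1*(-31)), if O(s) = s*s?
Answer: 0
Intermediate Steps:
X = 0
O(s) = s²
(g(-6)*O(X))*(-1*(-31)) = ((-4 - 6)*0²)*(-1*(-31)) = -10*0*31 = 0*31 = 0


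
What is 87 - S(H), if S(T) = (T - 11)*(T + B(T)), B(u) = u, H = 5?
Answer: 147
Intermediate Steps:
S(T) = 2*T*(-11 + T) (S(T) = (T - 11)*(T + T) = (-11 + T)*(2*T) = 2*T*(-11 + T))
87 - S(H) = 87 - 2*5*(-11 + 5) = 87 - 2*5*(-6) = 87 - 1*(-60) = 87 + 60 = 147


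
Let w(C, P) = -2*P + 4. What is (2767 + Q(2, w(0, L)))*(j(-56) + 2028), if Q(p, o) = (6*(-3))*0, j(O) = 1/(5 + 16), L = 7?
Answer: 117843763/21 ≈ 5.6116e+6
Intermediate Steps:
j(O) = 1/21
w(C, P) = 4 - 2*P
Q(p, o) = 0 (Q(p, o) = -18*0 = 0)
(2767 + Q(2, w(0, L)))*(j(-56) + 2028) = (2767 + 0)*(1/21 + 2028) = 2767*(42589/21) = 117843763/21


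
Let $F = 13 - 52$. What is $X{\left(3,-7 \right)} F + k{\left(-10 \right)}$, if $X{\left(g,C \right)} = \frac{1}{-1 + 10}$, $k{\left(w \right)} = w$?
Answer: $- \frac{43}{3} \approx -14.333$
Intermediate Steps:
$X{\left(g,C \right)} = \frac{1}{9}$
$F = -39$ ($F = 13 - 52 = -39$)
$X{\left(3,-7 \right)} F + k{\left(-10 \right)} = \frac{1}{9} \left(-39\right) - 10 = - \frac{13}{3} - 10 = - \frac{43}{3}$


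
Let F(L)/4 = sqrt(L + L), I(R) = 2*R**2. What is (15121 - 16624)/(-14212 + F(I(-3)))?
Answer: 1503/14188 ≈ 0.10593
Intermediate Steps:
F(L) = 4*sqrt(2)*sqrt(L) (F(L) = 4*sqrt(L + L) = 4*sqrt(2*L) = 4*(sqrt(2)*sqrt(L)) = 4*sqrt(2)*sqrt(L))
(15121 - 16624)/(-14212 + F(I(-3))) = (15121 - 16624)/(-14212 + 4*sqrt(2)*sqrt(2*(-3)**2)) = -1503/(-14212 + 4*sqrt(2)*sqrt(2*9)) = -1503/(-14212 + 4*sqrt(2)*sqrt(18)) = -1503/(-14212 + 4*sqrt(2)*(3*sqrt(2))) = -1503/(-14212 + 24) = -1503/(-14188) = -1503*(-1/14188) = 1503/14188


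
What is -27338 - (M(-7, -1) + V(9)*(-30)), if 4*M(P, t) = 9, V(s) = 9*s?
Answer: -99641/4 ≈ -24910.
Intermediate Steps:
M(P, t) = 9/4 (M(P, t) = (¼)*9 = 9/4)
-27338 - (M(-7, -1) + V(9)*(-30)) = -27338 - (9/4 + (9*9)*(-30)) = -27338 - (9/4 + 81*(-30)) = -27338 - (9/4 - 2430) = -27338 - 1*(-9711/4) = -27338 + 9711/4 = -99641/4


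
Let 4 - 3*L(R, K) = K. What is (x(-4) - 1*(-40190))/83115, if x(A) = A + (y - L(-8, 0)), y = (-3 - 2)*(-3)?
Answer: 120599/249345 ≈ 0.48366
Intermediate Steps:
L(R, K) = 4/3 - K/3
y = 15 (y = -5*(-3) = 15)
x(A) = 41/3 + A (x(A) = A + (15 - (4/3 - ⅓*0)) = A + (15 - (4/3 + 0)) = A + (15 - 1*4/3) = A + (15 - 4/3) = A + 41/3 = 41/3 + A)
(x(-4) - 1*(-40190))/83115 = ((41/3 - 4) - 1*(-40190))/83115 = (29/3 + 40190)*(1/83115) = (120599/3)*(1/83115) = 120599/249345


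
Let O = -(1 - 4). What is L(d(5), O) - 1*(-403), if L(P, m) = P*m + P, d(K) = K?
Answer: 423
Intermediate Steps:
O = 3 (O = -1*(-3) = 3)
L(P, m) = P + P*m
L(d(5), O) - 1*(-403) = 5*(1 + 3) - 1*(-403) = 5*4 + 403 = 20 + 403 = 423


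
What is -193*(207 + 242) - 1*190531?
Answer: -277188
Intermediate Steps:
-193*(207 + 242) - 1*190531 = -193*449 - 190531 = -86657 - 190531 = -277188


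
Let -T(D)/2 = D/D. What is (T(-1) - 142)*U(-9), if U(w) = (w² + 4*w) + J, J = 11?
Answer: -8064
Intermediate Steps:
T(D) = -2 (T(D) = -2*D/D = -2*1 = -2)
U(w) = 11 + w² + 4*w (U(w) = (w² + 4*w) + 11 = 11 + w² + 4*w)
(T(-1) - 142)*U(-9) = (-2 - 142)*(11 + (-9)² + 4*(-9)) = -144*(11 + 81 - 36) = -144*56 = -8064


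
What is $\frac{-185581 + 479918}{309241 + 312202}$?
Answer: $\frac{294337}{621443} \approx 0.47363$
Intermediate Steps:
$\frac{-185581 + 479918}{309241 + 312202} = \frac{294337}{621443}$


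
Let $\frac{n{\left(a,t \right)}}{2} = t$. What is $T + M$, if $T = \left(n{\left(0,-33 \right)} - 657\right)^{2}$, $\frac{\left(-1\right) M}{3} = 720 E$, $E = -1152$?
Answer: $3011049$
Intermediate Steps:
$n{\left(a,t \right)} = 2 t$
$M = 2488320$ ($M = - 3 \cdot 720 \left(-1152\right) = \left(-3\right) \left(-829440\right) = 2488320$)
$T = 522729$ ($T = \left(2 \left(-33\right) - 657\right)^{2} = \left(-66 - 657\right)^{2} = \left(-723\right)^{2} = 522729$)
$T + M = 522729 + 2488320 = 3011049$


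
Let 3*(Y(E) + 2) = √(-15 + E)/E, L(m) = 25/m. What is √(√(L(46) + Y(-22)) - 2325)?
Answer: √(-5357553300 + 1518*√1518*√(-2211 - 23*I*√37))/1518 ≈ 0.012521 - 48.218*I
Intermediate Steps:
Y(E) = -2 + √(-15 + E)/(3*E) (Y(E) = -2 + (√(-15 + E)/E)/3 = -2 + √(-15 + E)/(3*E))
√(√(L(46) + Y(-22)) - 2325) = √(√(25/46 + (-2 + (⅓)*√(-15 - 22)/(-22))) - 2325) = √(√(25*(1/46) + (-2 + (⅓)*(-1/22)*√(-37))) - 2325) = √(√(25/46 + (-2 + (⅓)*(-1/22)*(I*√37))) - 2325) = √(√(25/46 + (-2 - I*√37/66)) - 2325) = √(√(-67/46 - I*√37/66) - 2325) = √(-2325 + √(-67/46 - I*√37/66))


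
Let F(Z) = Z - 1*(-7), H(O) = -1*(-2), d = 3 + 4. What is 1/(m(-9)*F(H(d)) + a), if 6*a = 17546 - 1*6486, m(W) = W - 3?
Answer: 3/5206 ≈ 0.00057626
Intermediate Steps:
d = 7
H(O) = 2
m(W) = -3 + W
F(Z) = 7 + Z (F(Z) = Z + 7 = 7 + Z)
a = 5530/3 (a = (17546 - 1*6486)/6 = (17546 - 6486)/6 = (1/6)*11060 = 5530/3 ≈ 1843.3)
1/(m(-9)*F(H(d)) + a) = 1/((-3 - 9)*(7 + 2) + 5530/3) = 1/(-12*9 + 5530/3) = 1/(-108 + 5530/3) = 1/(5206/3) = 3/5206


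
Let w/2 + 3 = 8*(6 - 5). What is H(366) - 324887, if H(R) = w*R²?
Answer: 1014673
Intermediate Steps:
w = 10 (w = -6 + 2*(8*(6 - 5)) = -6 + 2*(8*1) = -6 + 2*8 = -6 + 16 = 10)
H(R) = 10*R²
H(366) - 324887 = 10*366² - 324887 = 10*133956 - 324887 = 1339560 - 324887 = 1014673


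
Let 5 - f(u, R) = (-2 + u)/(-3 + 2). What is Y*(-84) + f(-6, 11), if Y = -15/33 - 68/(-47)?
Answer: -44643/517 ≈ -86.350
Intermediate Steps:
Y = 513/517 (Y = -15*1/33 - 68*(-1/47) = -5/11 + 68/47 = 513/517 ≈ 0.99226)
f(u, R) = 3 + u (f(u, R) = 5 - (-2 + u)/(-3 + 2) = 5 - (-2 + u)/(-1) = 5 - (-2 + u)*(-1) = 5 - (2 - u) = 5 + (-2 + u) = 3 + u)
Y*(-84) + f(-6, 11) = (513/517)*(-84) + (3 - 6) = -43092/517 - 3 = -44643/517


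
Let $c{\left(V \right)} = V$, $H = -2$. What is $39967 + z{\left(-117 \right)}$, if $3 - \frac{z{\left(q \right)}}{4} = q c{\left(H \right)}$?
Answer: $39043$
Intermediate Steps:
$z{\left(q \right)} = 12 + 8 q$ ($z{\left(q \right)} = 12 - 4 q \left(-2\right) = 12 - 4 \left(- 2 q\right) = 12 + 8 q$)
$39967 + z{\left(-117 \right)} = 39967 + \left(12 + 8 \left(-117\right)\right) = 39967 + \left(12 - 936\right) = 39967 - 924 = 39043$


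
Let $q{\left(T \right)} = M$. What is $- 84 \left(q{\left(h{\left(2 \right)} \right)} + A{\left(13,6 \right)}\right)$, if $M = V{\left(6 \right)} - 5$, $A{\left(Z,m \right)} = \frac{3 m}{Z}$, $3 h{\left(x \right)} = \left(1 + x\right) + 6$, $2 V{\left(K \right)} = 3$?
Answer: $\frac{2310}{13} \approx 177.69$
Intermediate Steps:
$V{\left(K \right)} = \frac{3}{2}$ ($V{\left(K \right)} = \frac{1}{2} \cdot 3 = \frac{3}{2}$)
$h{\left(x \right)} = \frac{7}{3} + \frac{x}{3}$ ($h{\left(x \right)} = \frac{\left(1 + x\right) + 6}{3} = \frac{7 + x}{3} = \frac{7}{3} + \frac{x}{3}$)
$A{\left(Z,m \right)} = \frac{3 m}{Z}$
$M = - \frac{7}{2}$ ($M = \frac{3}{2} - 5 = - \frac{7}{2} \approx -3.5$)
$q{\left(T \right)} = - \frac{7}{2}$
$- 84 \left(q{\left(h{\left(2 \right)} \right)} + A{\left(13,6 \right)}\right) = - 84 \left(- \frac{7}{2} + 3 \cdot 6 \cdot \frac{1}{13}\right) = - 84 \left(- \frac{7}{2} + \frac{18}{13}\right) = \left(-84\right) \left(- \frac{55}{26}\right) = \frac{2310}{13}$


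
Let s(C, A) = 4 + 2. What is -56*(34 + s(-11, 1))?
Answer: -2240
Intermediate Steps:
s(C, A) = 6
-56*(34 + s(-11, 1)) = -56*(34 + 6) = -56*40 = -2240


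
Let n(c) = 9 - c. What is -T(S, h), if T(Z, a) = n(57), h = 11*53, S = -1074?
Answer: 48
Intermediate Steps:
h = 583
T(Z, a) = -48 (T(Z, a) = 9 - 1*57 = 9 - 57 = -48)
-T(S, h) = -1*(-48) = 48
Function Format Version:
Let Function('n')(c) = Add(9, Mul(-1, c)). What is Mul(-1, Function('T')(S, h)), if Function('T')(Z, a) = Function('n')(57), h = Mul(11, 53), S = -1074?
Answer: 48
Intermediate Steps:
h = 583
Function('T')(Z, a) = -48 (Function('T')(Z, a) = Add(9, Mul(-1, 57)) = Add(9, -57) = -48)
Mul(-1, Function('T')(S, h)) = Mul(-1, -48) = 48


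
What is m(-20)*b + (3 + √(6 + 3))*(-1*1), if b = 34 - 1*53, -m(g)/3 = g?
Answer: -1146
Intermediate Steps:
m(g) = -3*g
b = -19 (b = 34 - 53 = -19)
m(-20)*b + (3 + √(6 + 3))*(-1*1) = -3*(-20)*(-19) + (3 + √(6 + 3))*(-1*1) = 60*(-19) + (3 + √9)*(-1) = -1140 + (3 + 3)*(-1) = -1140 + 6*(-1) = -1140 - 6 = -1146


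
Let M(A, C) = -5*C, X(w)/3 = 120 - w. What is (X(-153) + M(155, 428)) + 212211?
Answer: 210890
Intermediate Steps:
X(w) = 360 - 3*w (X(w) = 3*(120 - w) = 360 - 3*w)
(X(-153) + M(155, 428)) + 212211 = ((360 - 3*(-153)) - 5*428) + 212211 = ((360 + 459) - 2140) + 212211 = (819 - 2140) + 212211 = -1321 + 212211 = 210890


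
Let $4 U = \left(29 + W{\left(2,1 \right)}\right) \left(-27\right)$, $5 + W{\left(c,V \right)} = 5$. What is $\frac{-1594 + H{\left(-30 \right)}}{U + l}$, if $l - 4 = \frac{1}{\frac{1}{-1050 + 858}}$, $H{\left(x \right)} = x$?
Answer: $\frac{6496}{1535} \approx 4.2319$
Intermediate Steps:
$W{\left(c,V \right)} = 0$ ($W{\left(c,V \right)} = -5 + 5 = 0$)
$U = - \frac{783}{4}$ ($U = \frac{\left(29 + 0\right) \left(-27\right)}{4} = \frac{29 \left(-27\right)}{4} = \frac{1}{4} \left(-783\right) = - \frac{783}{4} \approx -195.75$)
$l = -188$ ($l = 4 + \frac{1}{\frac{1}{-1050 + 858}} = 4 + \frac{1}{\frac{1}{-192}} = 4 + \frac{1}{- \frac{1}{192}} = 4 - 192 = -188$)
$\frac{-1594 + H{\left(-30 \right)}}{U + l} = \frac{-1594 - 30}{- \frac{783}{4} - 188} = - \frac{1624}{- \frac{1535}{4}} = \left(-1624\right) \left(- \frac{4}{1535}\right) = \frac{6496}{1535}$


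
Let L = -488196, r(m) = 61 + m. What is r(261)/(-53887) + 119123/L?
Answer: -6576380213/26307417852 ≈ -0.24998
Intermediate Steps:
r(261)/(-53887) + 119123/L = (61 + 261)/(-53887) + 119123/(-488196) = 322*(-1/53887) + 119123*(-1/488196) = -322/53887 - 119123/488196 = -6576380213/26307417852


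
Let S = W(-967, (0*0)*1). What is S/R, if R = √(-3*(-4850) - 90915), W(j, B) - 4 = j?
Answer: 321*I*√8485/8485 ≈ 3.4848*I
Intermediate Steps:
W(j, B) = 4 + j
R = 3*I*√8485 (R = √(14550 - 90915) = √(-76365) = 3*I*√8485 ≈ 276.34*I)
S = -963 (S = 4 - 967 = -963)
S/R = -963*(-I*√8485/25455) = -(-321)*I*√8485/8485 = 321*I*√8485/8485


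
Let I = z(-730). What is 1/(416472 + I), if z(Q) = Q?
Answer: 1/415742 ≈ 2.4053e-6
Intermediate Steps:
I = -730
1/(416472 + I) = 1/(416472 - 730) = 1/415742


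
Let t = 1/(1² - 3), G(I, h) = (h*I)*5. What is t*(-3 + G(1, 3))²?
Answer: -72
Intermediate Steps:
G(I, h) = 5*I*h (G(I, h) = (I*h)*5 = 5*I*h)
t = -½ (t = 1/(1 - 3) = 1/(-2) = -½ ≈ -0.50000)
t*(-3 + G(1, 3))² = -(-3 + 5*1*3)²/2 = -(-3 + 15)²/2 = -½*12² = -½*144 = -72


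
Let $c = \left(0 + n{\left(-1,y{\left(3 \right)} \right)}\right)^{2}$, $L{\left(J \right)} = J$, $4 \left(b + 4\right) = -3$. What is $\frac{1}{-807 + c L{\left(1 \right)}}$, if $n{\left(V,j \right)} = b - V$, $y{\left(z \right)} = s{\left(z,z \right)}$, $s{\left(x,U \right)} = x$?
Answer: $- \frac{16}{12687} \approx -0.0012611$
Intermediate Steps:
$b = - \frac{19}{4}$ ($b = -4 + \frac{1}{4} \left(-3\right) = -4 - \frac{3}{4} = - \frac{19}{4} \approx -4.75$)
$y{\left(z \right)} = z$
$n{\left(V,j \right)} = - \frac{19}{4} - V$
$c = \frac{225}{16}$ ($c = \left(0 - \frac{15}{4}\right)^{2} = \left(- \frac{15}{4}\right)^{2} = \frac{225}{16} \approx 14.063$)
$\frac{1}{-807 + c L{\left(1 \right)}} = \frac{1}{-807 + \frac{225}{16} \cdot 1} = \frac{1}{-807 + \frac{225}{16}} = \frac{1}{- \frac{12687}{16}} = - \frac{16}{12687}$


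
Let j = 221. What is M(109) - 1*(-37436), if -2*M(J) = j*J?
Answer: 50783/2 ≈ 25392.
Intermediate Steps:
M(J) = -221*J/2
M(109) - 1*(-37436) = -221/2*109 - 1*(-37436) = -24089/2 + 37436 = 50783/2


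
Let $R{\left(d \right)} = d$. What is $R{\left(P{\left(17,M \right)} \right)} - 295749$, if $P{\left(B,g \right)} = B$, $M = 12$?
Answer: $-295732$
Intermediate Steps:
$R{\left(P{\left(17,M \right)} \right)} - 295749 = 17 - 295749 = -295732$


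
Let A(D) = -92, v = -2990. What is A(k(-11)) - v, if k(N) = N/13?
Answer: 2898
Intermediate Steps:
k(N) = N/13 (k(N) = N*(1/13) = N/13)
A(k(-11)) - v = -92 - 1*(-2990) = -92 + 2990 = 2898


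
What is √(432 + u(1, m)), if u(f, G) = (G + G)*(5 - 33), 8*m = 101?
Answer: 5*I*√11 ≈ 16.583*I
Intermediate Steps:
m = 101/8 (m = (⅛)*101 = 101/8 ≈ 12.625)
u(f, G) = -56*G (u(f, G) = (2*G)*(-28) = -56*G)
√(432 + u(1, m)) = √(432 - 56*101/8) = √(432 - 707) = √(-275) = 5*I*√11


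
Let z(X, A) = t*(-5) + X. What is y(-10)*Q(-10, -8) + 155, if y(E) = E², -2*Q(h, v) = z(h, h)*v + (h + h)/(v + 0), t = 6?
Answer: -15970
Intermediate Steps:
z(X, A) = -30 + X (z(X, A) = 6*(-5) + X = -30 + X)
Q(h, v) = -h/v - v*(-30 + h)/2 (Q(h, v) = -((-30 + h)*v + (h + h)/(v + 0))/2 = -(v*(-30 + h) + (2*h)/v)/2 = -(v*(-30 + h) + 2*h/v)/2 = -h/v - v*(-30 + h)/2)
y(-10)*Q(-10, -8) + 155 = (-10)²*((-1*(-10) + (½)*(-8)²*(30 - 1*(-10)))/(-8)) + 155 = 100*(-(10 + (½)*64*(30 + 10))/8) + 155 = 100*(-(10 + (½)*64*40)/8) + 155 = 100*(-(10 + 1280)/8) + 155 = 100*(-⅛*1290) + 155 = 100*(-645/4) + 155 = -16125 + 155 = -15970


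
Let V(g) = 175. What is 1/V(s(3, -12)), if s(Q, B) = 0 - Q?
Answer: 1/175 ≈ 0.0057143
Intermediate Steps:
s(Q, B) = -Q
1/V(s(3, -12)) = 1/175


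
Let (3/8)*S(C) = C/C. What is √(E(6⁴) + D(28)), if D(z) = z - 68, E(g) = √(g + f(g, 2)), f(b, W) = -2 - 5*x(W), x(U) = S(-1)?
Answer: √(-360 + 3*√11526)/3 ≈ 2.0527*I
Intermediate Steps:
S(C) = 8/3 (S(C) = 8*(C/C)/3 = (8/3)*1 = 8/3)
x(U) = 8/3
f(b, W) = -46/3 (f(b, W) = -2 - 5*8/3 = -2 - 40/3 = -46/3)
E(g) = √(-46/3 + g) (E(g) = √(g - 46/3) = √(-46/3 + g))
D(z) = -68 + z
√(E(6⁴) + D(28)) = √(√(-138 + 9*6⁴)/3 + (-68 + 28)) = √(√(-138 + 9*1296)/3 - 40) = √(√(-138 + 11664)/3 - 40) = √(√11526/3 - 40) = √(-40 + √11526/3)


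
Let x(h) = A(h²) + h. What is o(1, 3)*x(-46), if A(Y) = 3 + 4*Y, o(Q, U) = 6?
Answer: 50526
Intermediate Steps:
x(h) = 3 + h + 4*h² (x(h) = (3 + 4*h²) + h = 3 + h + 4*h²)
o(1, 3)*x(-46) = 6*(3 - 46 + 4*(-46)²) = 6*(3 - 46 + 4*2116) = 6*(3 - 46 + 8464) = 6*8421 = 50526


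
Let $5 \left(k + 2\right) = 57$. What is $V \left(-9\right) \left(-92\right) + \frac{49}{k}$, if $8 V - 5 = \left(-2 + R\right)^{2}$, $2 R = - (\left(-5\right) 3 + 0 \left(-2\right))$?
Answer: $\frac{1373749}{376} \approx 3653.6$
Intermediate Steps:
$R = \frac{15}{2}$ ($R = \frac{\left(-1\right) \left(\left(-5\right) 3 + 0 \left(-2\right)\right)}{2} = \frac{\left(-1\right) \left(-15 + 0\right)}{2} = \frac{\left(-1\right) \left(-15\right)}{2} = \frac{1}{2} \cdot 15 = \frac{15}{2} \approx 7.5$)
$k = \frac{47}{5}$ ($k = -2 + \frac{1}{5} \cdot 57 = -2 + \frac{57}{5} = \frac{47}{5} \approx 9.4$)
$V = \frac{141}{32}$ ($V = \frac{5}{8} + \frac{\left(-2 + \frac{15}{2}\right)^{2}}{8} = \frac{5}{8} + \frac{\left(\frac{11}{2}\right)^{2}}{8} = \frac{5}{8} + \frac{1}{8} \cdot \frac{121}{4} = \frac{5}{8} + \frac{121}{32} = \frac{141}{32} \approx 4.4063$)
$V \left(-9\right) \left(-92\right) + \frac{49}{k} = \frac{141}{32} \left(-9\right) \left(-92\right) + \frac{49}{\frac{47}{5}} = \left(- \frac{1269}{32}\right) \left(-92\right) + 49 \cdot \frac{5}{47} = \frac{29187}{8} + \frac{245}{47} = \frac{1373749}{376}$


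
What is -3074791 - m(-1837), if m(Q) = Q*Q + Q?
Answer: -6447523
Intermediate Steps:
m(Q) = Q + Q² (m(Q) = Q² + Q = Q + Q²)
-3074791 - m(-1837) = -3074791 - (-1837)*(1 - 1837) = -3074791 - (-1837)*(-1836) = -3074791 - 1*3372732 = -3074791 - 3372732 = -6447523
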